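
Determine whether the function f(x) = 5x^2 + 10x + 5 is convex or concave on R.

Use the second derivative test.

f(x) = 5x^2 + 10x + 5
f'(x) = 10x + 10
f''(x) = 10
Since f''(x) = 10 > 0 for all x, f is convex on R.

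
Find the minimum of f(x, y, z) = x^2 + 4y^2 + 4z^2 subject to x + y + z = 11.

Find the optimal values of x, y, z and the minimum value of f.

Using Lagrange multipliers on f = x^2 + 4y^2 + 4z^2 with constraint x + y + z = 11:
Conditions: 2*1*x = lambda, 2*4*y = lambda, 2*4*z = lambda
So x = lambda/2, y = lambda/8, z = lambda/8
Substituting into constraint: lambda * (3/4) = 11
lambda = 44/3
x = 22/3, y = 11/6, z = 11/6
Minimum value = 242/3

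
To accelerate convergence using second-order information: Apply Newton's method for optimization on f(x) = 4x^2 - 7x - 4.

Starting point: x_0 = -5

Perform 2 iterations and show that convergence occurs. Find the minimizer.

f(x) = 4x^2 - 7x - 4, f'(x) = 8x + (-7), f''(x) = 8
Step 1: f'(-5) = -47, x_1 = -5 - -47/8 = 7/8
Step 2: f'(7/8) = 0, x_2 = 7/8 (converged)
Newton's method converges in 1 step for quadratics.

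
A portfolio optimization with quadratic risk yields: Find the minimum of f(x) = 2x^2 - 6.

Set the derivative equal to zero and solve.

f(x) = 2x^2 - 6
f'(x) = 4x + (0) = 0
x = 0/4 = 0
f(0) = -6
Since f''(x) = 4 > 0, this is a minimum.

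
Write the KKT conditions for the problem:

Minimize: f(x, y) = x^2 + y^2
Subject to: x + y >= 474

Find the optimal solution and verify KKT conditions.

KKT conditions for min x^2 + y^2 s.t. x + y >= 474:
Stationarity: 2x = mu, 2y = mu
So x = y = mu/2.
Complementary slackness: mu*(x + y - 474) = 0
Primal feasibility: x + y >= 474; dual feasibility: mu >= 0
If mu = 0 then x = y = 0, but 0 + 0 < 474 is infeasible, so the constraint is active.
Constraint active: x + y = 2*(mu/2) = 474 => mu = 474
x = y = 237, f = 112338
Verify: stationarity 2*237 = 474 = mu; primal 237 + 237 = 474 >= 474; dual mu = 474 >= 0; complementary slackness 474*(474 - 474) = 0. All KKT conditions hold.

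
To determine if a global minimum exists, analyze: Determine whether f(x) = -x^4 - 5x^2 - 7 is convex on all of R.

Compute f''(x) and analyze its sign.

f(x) = -x^4 - 5x^2 - 7
f'(x) = -4x^3 + -10x
f''(x) = -12x^2 + -10
f''(x) = -12x^2 + -10 <= -10 < 0 for all x
Therefore, f is concave on R.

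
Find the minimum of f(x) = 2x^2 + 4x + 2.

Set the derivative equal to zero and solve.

f(x) = 2x^2 + 4x + 2
f'(x) = 4x + (4) = 0
x = -4/4 = -1
f(-1) = 0
Since f''(x) = 4 > 0, this is a minimum.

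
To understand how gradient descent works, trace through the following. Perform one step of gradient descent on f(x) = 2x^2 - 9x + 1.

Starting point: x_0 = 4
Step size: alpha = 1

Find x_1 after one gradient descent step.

f(x) = 2x^2 - 9x + 1
f'(x) = 4x - 9
f'(4) = 4*4 + (-9) = 7
x_1 = x_0 - alpha * f'(x_0) = 4 - 1 * 7 = -3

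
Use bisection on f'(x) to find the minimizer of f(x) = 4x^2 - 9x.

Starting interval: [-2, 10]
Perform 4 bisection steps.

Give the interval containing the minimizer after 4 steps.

Finding critical point of f(x) = 4x^2 - 9x using bisection on f'(x) = 8x + -9.
f'(x) = 0 when x = 9/8.
Starting interval: [-2, 10]
Step 1: mid = 4, f'(mid) = 23, new interval = [-2, 4]
Step 2: mid = 1, f'(mid) = -1, new interval = [1, 4]
Step 3: mid = 5/2, f'(mid) = 11, new interval = [1, 5/2]
Step 4: mid = 7/4, f'(mid) = 5, new interval = [1, 7/4]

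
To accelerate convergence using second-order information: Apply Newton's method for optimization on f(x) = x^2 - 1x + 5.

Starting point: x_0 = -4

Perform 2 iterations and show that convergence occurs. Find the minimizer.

f(x) = x^2 - 1x + 5, f'(x) = 2x + (-1), f''(x) = 2
Step 1: f'(-4) = -9, x_1 = -4 - -9/2 = 1/2
Step 2: f'(1/2) = 0, x_2 = 1/2 (converged)
Newton's method converges in 1 step for quadratics.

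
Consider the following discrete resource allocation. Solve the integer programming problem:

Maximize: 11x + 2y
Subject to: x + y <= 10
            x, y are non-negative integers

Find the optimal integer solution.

Objective: 11x + 2y, constraint: x + y <= 10
Coefficient of x is 11 >= coefficient of y is 2, so allocate the entire budget to x.
Optimal: x = 10, y = 0, value = 110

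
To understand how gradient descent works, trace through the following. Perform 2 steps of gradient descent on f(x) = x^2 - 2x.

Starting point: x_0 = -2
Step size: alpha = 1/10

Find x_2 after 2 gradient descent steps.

f(x) = x^2 - 2x, f'(x) = 2x + (-2)
Step 1: f'(-2) = -6, x_1 = -2 - 1/10 * -6 = -7/5
Step 2: f'(-7/5) = -24/5, x_2 = -7/5 - 1/10 * -24/5 = -23/25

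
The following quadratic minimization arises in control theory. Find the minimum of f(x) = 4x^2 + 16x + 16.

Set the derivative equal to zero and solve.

f(x) = 4x^2 + 16x + 16
f'(x) = 8x + (16) = 0
x = -16/8 = -2
f(-2) = 0
Since f''(x) = 8 > 0, this is a minimum.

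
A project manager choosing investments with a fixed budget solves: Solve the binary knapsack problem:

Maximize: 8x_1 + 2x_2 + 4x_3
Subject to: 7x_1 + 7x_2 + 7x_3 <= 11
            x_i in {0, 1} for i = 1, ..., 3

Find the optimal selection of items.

Items: item 1 (v=8, w=7), item 2 (v=2, w=7), item 3 (v=4, w=7)
Capacity: 11
Checking all 8 subsets (w = total weight, v = total value):
  {}: w = 0, v = 0
  {1}: w = 7, v = 8
  {2}: w = 7, v = 2
  {3}: w = 7, v = 4
  {1, 2}: w = 14 > 11, infeasible
  {1, 3}: w = 14 > 11, infeasible
  {2, 3}: w = 14 > 11, infeasible
  {1, 2, 3}: w = 21 > 11, infeasible
Best feasible subset: items [1]
Total weight: 7 <= 11, total value: 8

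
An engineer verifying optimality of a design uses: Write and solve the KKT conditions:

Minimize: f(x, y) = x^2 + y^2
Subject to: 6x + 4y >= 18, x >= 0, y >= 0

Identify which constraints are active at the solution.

KKT conditions for min x^2 + y^2 s.t. 6x + 4y >= 18, x >= 0, y >= 0:
Stationarity: 2x = mu*6 + mu_x, 2y = mu*4 + mu_y, with mu, mu_x, mu_y >= 0
Complementary slackness: mu*(6x + 4y - 18) = 0, mu_x*x = 0, mu_y*y = 0
(0, 0) is infeasible (6*0 + 4*0 < 18), so if mu = 0 stationarity would force x = mu_x/2 >= 0, y = mu_y/2 >= 0 with mu_x*x = mu_y*y = 0, i.e. x = y = 0: contradiction. Hence mu > 0 and 6x + 4y = 18 is active.
Try x > 0, y > 0 (so mu_x = mu_y = 0): x = 6*mu/2, y = 4*mu/2
Substitute: 6*(6*mu/2) + 4*(4*mu/2) = 18
  mu*52/2 = 18 => mu = 9/13
x* = 27/13 > 0, y* = 18/13 > 0, consistent with mu_x = mu_y = 0.
f is convex and the constraints are linear, so this KKT point is the global minimum.
f* = 81/13
Active constraints: 6x + 4y >= 18 (holds with equality, mu = 9/13 > 0); x >= 0 and y >= 0 are inactive (mu_x = mu_y = 0).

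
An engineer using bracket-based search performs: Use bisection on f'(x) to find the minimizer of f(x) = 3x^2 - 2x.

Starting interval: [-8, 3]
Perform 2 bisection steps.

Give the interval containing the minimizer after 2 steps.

Finding critical point of f(x) = 3x^2 - 2x using bisection on f'(x) = 6x + -2.
f'(x) = 0 when x = 1/3.
Starting interval: [-8, 3]
Step 1: mid = -5/2, f'(mid) = -17, new interval = [-5/2, 3]
Step 2: mid = 1/4, f'(mid) = -1/2, new interval = [1/4, 3]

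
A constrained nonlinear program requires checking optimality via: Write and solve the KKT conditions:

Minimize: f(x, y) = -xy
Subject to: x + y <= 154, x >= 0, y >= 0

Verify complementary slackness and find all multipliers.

Problem: min -xy s.t. x + y <= 154 (multiplier lambda), x >= 0 (mu_x), y >= 0 (mu_y)
KKT stationarity: -y + lambda - mu_x = 0, -x + lambda - mu_y = 0, with lambda, mu_x, mu_y >= 0
Complementary slackness: lambda*(x + y - 154) = 0, mu_x*x = 0, mu_y*y = 0
If lambda = 0: y = -mu_x <= 0 and x = -mu_y <= 0 force x = y = 0 with f = 0; but x = y = 77 is feasible with f = -5929 < 0, so this is not the minimum. Hence lambda > 0 and x + y = 154.
Try x > 0, y > 0 (so mu_x = mu_y = 0): y = lambda, x = lambda => x = y = lambda
x + y = 154 => 2*lambda = 154 => lambda = 77
x* = y* = 77 > 0, consistent with mu_x = mu_y = 0.
(Any feasible point with x = 0 or y = 0 has f = 0 > -5929, so the minimum is not on those boundaries.)
min(-xy) = -5929 (i.e. max xy = 5929)
Multipliers: lambda = 77, mu_x = 0, mu_y = 0
Complementary slackness: lambda*(x + y - 154) = 77*(77 + 77 - 154) = 0, mu_x*x = 0*77 = 0, mu_y*y = 0*77 = 0. Satisfied.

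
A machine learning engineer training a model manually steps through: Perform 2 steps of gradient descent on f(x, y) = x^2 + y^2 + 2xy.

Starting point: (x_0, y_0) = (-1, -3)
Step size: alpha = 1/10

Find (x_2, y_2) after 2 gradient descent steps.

f(x,y) = x^2 + y^2 + 2xy
grad_x = 2x + 2y, grad_y = 2y + 2x
Step 1: grad = (-8, -8), (-1/5, -11/5)
Step 2: grad = (-24/5, -24/5), (7/25, -43/25)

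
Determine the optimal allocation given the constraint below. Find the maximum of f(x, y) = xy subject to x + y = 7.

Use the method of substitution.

Substitute y = 7 - x into f(x,y) = xy:
g(x) = x(7 - x) = 7x - x^2
g'(x) = 7 - 2x = 0  =>  x = 7/2
y = 7 - 7/2 = 7/2
Maximum value = (7/2) * (7/2) = 49/4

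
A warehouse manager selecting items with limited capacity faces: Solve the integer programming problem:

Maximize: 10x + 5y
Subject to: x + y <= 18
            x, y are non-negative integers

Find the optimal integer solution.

Objective: 10x + 5y, constraint: x + y <= 18
Coefficient of x is 10 >= coefficient of y is 5, so allocate the entire budget to x.
Optimal: x = 18, y = 0, value = 180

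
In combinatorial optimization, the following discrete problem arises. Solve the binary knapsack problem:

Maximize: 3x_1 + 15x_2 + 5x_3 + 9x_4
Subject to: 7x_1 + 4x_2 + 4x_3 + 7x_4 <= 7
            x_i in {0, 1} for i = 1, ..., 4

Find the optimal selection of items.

Items: item 1 (v=3, w=7), item 2 (v=15, w=4), item 3 (v=5, w=4), item 4 (v=9, w=7)
Capacity: 7
Checking all 16 subsets (w = total weight, v = total value):
  {}: w = 0, v = 0
  {1}: w = 7, v = 3
  {2}: w = 4, v = 15
  {3}: w = 4, v = 5
  {4}: w = 7, v = 9
  {1, 2}: w = 11 > 7, infeasible
  {1, 3}: w = 11 > 7, infeasible
  {1, 4}: w = 14 > 7, infeasible
  {2, 3}: w = 8 > 7, infeasible
  {2, 4}: w = 11 > 7, infeasible
  {3, 4}: w = 11 > 7, infeasible
  {1, 2, 3}: w = 15 > 7, infeasible
  {1, 2, 4}: w = 18 > 7, infeasible
  {1, 3, 4}: w = 18 > 7, infeasible
  {2, 3, 4}: w = 15 > 7, infeasible
  {1, 2, 3, 4}: w = 22 > 7, infeasible
Best feasible subset: items [2]
Total weight: 4 <= 7, total value: 15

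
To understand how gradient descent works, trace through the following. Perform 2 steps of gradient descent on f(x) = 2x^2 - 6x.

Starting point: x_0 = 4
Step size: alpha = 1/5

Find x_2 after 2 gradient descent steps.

f(x) = 2x^2 - 6x, f'(x) = 4x + (-6)
Step 1: f'(4) = 10, x_1 = 4 - 1/5 * 10 = 2
Step 2: f'(2) = 2, x_2 = 2 - 1/5 * 2 = 8/5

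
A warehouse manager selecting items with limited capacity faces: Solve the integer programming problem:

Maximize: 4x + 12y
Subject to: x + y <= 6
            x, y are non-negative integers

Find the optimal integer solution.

Objective: 4x + 12y, constraint: x + y <= 6
Coefficient of y is 12 > coefficient of x is 4, so allocate the entire budget to y.
Optimal: x = 0, y = 6, value = 72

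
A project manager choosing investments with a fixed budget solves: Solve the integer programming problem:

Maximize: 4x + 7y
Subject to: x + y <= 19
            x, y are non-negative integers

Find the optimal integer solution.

Objective: 4x + 7y, constraint: x + y <= 19
Coefficient of y is 7 > coefficient of x is 4, so allocate the entire budget to y.
Optimal: x = 0, y = 19, value = 133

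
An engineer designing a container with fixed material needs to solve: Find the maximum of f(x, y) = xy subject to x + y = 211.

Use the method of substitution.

Substitute y = 211 - x into f(x,y) = xy:
g(x) = x(211 - x) = 211x - x^2
g'(x) = 211 - 2x = 0  =>  x = 211/2
y = 211 - 211/2 = 211/2
Maximum value = (211/2) * (211/2) = 44521/4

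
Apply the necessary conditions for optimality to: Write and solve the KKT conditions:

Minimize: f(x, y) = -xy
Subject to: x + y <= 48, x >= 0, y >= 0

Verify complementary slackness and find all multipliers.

Problem: min -xy s.t. x + y <= 48 (multiplier lambda), x >= 0 (mu_x), y >= 0 (mu_y)
KKT stationarity: -y + lambda - mu_x = 0, -x + lambda - mu_y = 0, with lambda, mu_x, mu_y >= 0
Complementary slackness: lambda*(x + y - 48) = 0, mu_x*x = 0, mu_y*y = 0
If lambda = 0: y = -mu_x <= 0 and x = -mu_y <= 0 force x = y = 0 with f = 0; but x = y = 24 is feasible with f = -576 < 0, so this is not the minimum. Hence lambda > 0 and x + y = 48.
Try x > 0, y > 0 (so mu_x = mu_y = 0): y = lambda, x = lambda => x = y = lambda
x + y = 48 => 2*lambda = 48 => lambda = 24
x* = y* = 24 > 0, consistent with mu_x = mu_y = 0.
(Any feasible point with x = 0 or y = 0 has f = 0 > -576, so the minimum is not on those boundaries.)
min(-xy) = -576 (i.e. max xy = 576)
Multipliers: lambda = 24, mu_x = 0, mu_y = 0
Complementary slackness: lambda*(x + y - 48) = 24*(24 + 24 - 48) = 0, mu_x*x = 0*24 = 0, mu_y*y = 0*24 = 0. Satisfied.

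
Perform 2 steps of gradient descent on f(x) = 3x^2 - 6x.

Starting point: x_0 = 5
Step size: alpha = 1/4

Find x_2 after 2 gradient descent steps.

f(x) = 3x^2 - 6x, f'(x) = 6x + (-6)
Step 1: f'(5) = 24, x_1 = 5 - 1/4 * 24 = -1
Step 2: f'(-1) = -12, x_2 = -1 - 1/4 * -12 = 2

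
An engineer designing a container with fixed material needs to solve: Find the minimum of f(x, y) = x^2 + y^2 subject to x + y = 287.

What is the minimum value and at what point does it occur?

Substitute y = 287 - x into f(x,y) = x^2 + y^2:
g(x) = x^2 + (287 - x)^2 = 2x^2 - 574x + 82369
g'(x) = 4x - 574 = 0  =>  x = 287/2
y = 287 - 287/2 = 287/2
Minimum value = (287/2)^2 + (287/2)^2 = 82369/2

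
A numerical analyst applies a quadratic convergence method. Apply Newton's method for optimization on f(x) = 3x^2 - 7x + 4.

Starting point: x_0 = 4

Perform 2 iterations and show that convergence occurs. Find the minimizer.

f(x) = 3x^2 - 7x + 4, f'(x) = 6x + (-7), f''(x) = 6
Step 1: f'(4) = 17, x_1 = 4 - 17/6 = 7/6
Step 2: f'(7/6) = 0, x_2 = 7/6 (converged)
Newton's method converges in 1 step for quadratics.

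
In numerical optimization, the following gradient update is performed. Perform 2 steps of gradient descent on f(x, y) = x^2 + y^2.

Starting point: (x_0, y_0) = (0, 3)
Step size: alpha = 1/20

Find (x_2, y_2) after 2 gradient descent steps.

f(x,y) = x^2 + y^2
grad_x = 2x + 0y, grad_y = 2y + 0x
Step 1: grad = (0, 6), (0, 27/10)
Step 2: grad = (0, 27/5), (0, 243/100)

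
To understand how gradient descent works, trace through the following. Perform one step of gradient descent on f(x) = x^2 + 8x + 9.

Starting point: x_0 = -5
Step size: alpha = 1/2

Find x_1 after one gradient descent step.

f(x) = x^2 + 8x + 9
f'(x) = 2x + 8
f'(-5) = 2*-5 + (8) = -2
x_1 = x_0 - alpha * f'(x_0) = -5 - 1/2 * -2 = -4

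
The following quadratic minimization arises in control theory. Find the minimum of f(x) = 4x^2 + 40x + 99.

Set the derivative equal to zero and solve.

f(x) = 4x^2 + 40x + 99
f'(x) = 8x + (40) = 0
x = -40/8 = -5
f(-5) = -1
Since f''(x) = 8 > 0, this is a minimum.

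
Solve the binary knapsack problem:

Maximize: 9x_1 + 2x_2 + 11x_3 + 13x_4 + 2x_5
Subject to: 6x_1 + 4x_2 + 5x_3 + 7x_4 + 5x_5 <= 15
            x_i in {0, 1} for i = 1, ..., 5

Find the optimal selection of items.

Items: item 1 (v=9, w=6), item 2 (v=2, w=4), item 3 (v=11, w=5), item 4 (v=13, w=7), item 5 (v=2, w=5)
Capacity: 15
Checking all 32 subsets (w = total weight, v = total value):
  {}: w = 0, v = 0
  {1}: w = 6, v = 9
  {2}: w = 4, v = 2
  {3}: w = 5, v = 11
  {4}: w = 7, v = 13
  {5}: w = 5, v = 2
  {1, 2}: w = 10, v = 11
  {1, 3}: w = 11, v = 20
  {1, 4}: w = 13, v = 22
  {1, 5}: w = 11, v = 11
  {2, 3}: w = 9, v = 13
  {2, 4}: w = 11, v = 15
  {2, 5}: w = 9, v = 4
  {3, 4}: w = 12, v = 24
  {3, 5}: w = 10, v = 13
  {4, 5}: w = 12, v = 15
  {1, 2, 3}: w = 15, v = 22
  {1, 2, 4}: w = 17 > 15, infeasible
  {1, 2, 5}: w = 15, v = 13
  {1, 3, 4}: w = 18 > 15, infeasible
  {1, 3, 5}: w = 16 > 15, infeasible
  {1, 4, 5}: w = 18 > 15, infeasible
  {2, 3, 4}: w = 16 > 15, infeasible
  {2, 3, 5}: w = 14, v = 15
  {2, 4, 5}: w = 16 > 15, infeasible
  {3, 4, 5}: w = 17 > 15, infeasible
  {1, 2, 3, 4}: w = 22 > 15, infeasible
  {1, 2, 3, 5}: w = 20 > 15, infeasible
  {1, 2, 4, 5}: w = 22 > 15, infeasible
  {1, 3, 4, 5}: w = 23 > 15, infeasible
  {2, 3, 4, 5}: w = 21 > 15, infeasible
  {1, 2, 3, 4, 5}: w = 27 > 15, infeasible
Best feasible subset: items [3, 4]
Total weight: 12 <= 15, total value: 24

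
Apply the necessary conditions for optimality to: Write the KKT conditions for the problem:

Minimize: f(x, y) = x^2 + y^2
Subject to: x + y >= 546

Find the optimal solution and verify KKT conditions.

KKT conditions for min x^2 + y^2 s.t. x + y >= 546:
Stationarity: 2x = mu, 2y = mu
So x = y = mu/2.
Complementary slackness: mu*(x + y - 546) = 0
Primal feasibility: x + y >= 546; dual feasibility: mu >= 0
If mu = 0 then x = y = 0, but 0 + 0 < 546 is infeasible, so the constraint is active.
Constraint active: x + y = 2*(mu/2) = 546 => mu = 546
x = y = 273, f = 149058
Verify: stationarity 2*273 = 546 = mu; primal 273 + 273 = 546 >= 546; dual mu = 546 >= 0; complementary slackness 546*(546 - 546) = 0. All KKT conditions hold.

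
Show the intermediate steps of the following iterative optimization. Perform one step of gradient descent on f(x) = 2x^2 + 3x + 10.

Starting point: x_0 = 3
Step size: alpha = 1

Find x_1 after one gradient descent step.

f(x) = 2x^2 + 3x + 10
f'(x) = 4x + 3
f'(3) = 4*3 + (3) = 15
x_1 = x_0 - alpha * f'(x_0) = 3 - 1 * 15 = -12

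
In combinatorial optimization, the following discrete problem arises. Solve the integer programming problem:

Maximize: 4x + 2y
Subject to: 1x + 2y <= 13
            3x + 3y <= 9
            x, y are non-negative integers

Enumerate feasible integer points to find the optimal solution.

Constraint 1: 1x + 2y <= 13
Constraint 2: 3x + 3y <= 9
Feasible x range (need y >= 0): 0 <= x <= min(13/1, 9/3) => x in {0, ..., 3}.
Enumerate feasible integer points row by row (the coefficient of y is 2 > 0, so for each x the largest feasible y gives the best value):
  x = 0: y <= min((13 - 1*0)/2, (9 - 3*0)/3) => y in {0, ..., 3}; best 4*0 + 2*3 = 6
  x = 1: y <= min((13 - 1*1)/2, (9 - 3*1)/3) => y in {0, ..., 2}; best 4*1 + 2*2 = 8
  x = 2: y <= min((13 - 1*2)/2, (9 - 3*2)/3) => y in {0, ..., 1}; best 4*2 + 2*1 = 10
  x = 3: y <= min((13 - 1*3)/2, (9 - 3*3)/3) => y in {0}; best 4*3 + 2*0 = 12
The maximum 4x + 2y = 12 is achieved at x = 3, y = 0.
Check: 1*3 + 2*0 = 3 <= 13 and 3*3 + 3*0 = 9 <= 9.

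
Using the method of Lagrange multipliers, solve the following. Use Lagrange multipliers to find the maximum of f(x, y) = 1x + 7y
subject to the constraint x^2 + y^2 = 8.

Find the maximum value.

Set up Lagrange conditions: grad f = lambda * grad g
  1 = 2*lambda*x
  7 = 2*lambda*y
From these: x/y = 1/7, so x = 1t, y = 7t for some t.
Substitute into constraint: (1t)^2 + (7t)^2 = 8
  t^2 * 50 = 8
  t = sqrt(8/50)
Maximum = 1*x + 7*y = (1^2 + 7^2)*t = 50 * sqrt(8/50) = 20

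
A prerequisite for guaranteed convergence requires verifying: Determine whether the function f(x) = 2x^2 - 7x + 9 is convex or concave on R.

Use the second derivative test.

f(x) = 2x^2 - 7x + 9
f'(x) = 4x - 7
f''(x) = 4
Since f''(x) = 4 > 0 for all x, f is convex on R.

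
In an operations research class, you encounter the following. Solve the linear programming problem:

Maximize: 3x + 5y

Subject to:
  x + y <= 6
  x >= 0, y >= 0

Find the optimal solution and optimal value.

The feasible region has vertices at [(0, 0), (6, 0), (0, 6)].
Checking objective 3x + 5y at each vertex:
  (0, 0): 3*0 + 5*0 = 0
  (6, 0): 3*6 + 5*0 = 18
  (0, 6): 3*0 + 5*6 = 30
Maximum is 30 at (0, 6).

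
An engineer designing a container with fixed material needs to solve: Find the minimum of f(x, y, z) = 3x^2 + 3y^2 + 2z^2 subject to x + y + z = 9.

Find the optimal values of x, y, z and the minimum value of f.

Using Lagrange multipliers on f = 3x^2 + 3y^2 + 2z^2 with constraint x + y + z = 9:
Conditions: 2*3*x = lambda, 2*3*y = lambda, 2*2*z = lambda
So x = lambda/6, y = lambda/6, z = lambda/4
Substituting into constraint: lambda * (7/12) = 9
lambda = 108/7
x = 18/7, y = 18/7, z = 27/7
Minimum value = 486/7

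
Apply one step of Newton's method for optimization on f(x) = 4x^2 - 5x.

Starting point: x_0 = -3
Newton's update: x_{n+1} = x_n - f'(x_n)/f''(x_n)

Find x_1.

f(x) = 4x^2 - 5x
f'(x) = 8x + (-5), f''(x) = 8
Newton step: x_1 = x_0 - f'(x_0)/f''(x_0)
f'(-3) = -29
x_1 = -3 - -29/8 = 5/8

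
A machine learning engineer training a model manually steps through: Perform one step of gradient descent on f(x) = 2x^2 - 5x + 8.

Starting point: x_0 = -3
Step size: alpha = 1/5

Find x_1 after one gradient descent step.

f(x) = 2x^2 - 5x + 8
f'(x) = 4x - 5
f'(-3) = 4*-3 + (-5) = -17
x_1 = x_0 - alpha * f'(x_0) = -3 - 1/5 * -17 = 2/5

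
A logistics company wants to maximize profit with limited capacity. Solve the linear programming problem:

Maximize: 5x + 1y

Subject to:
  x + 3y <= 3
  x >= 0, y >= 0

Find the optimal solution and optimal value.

The feasible region has vertices at [(0, 0), (3, 0), (0, 1)].
Checking objective 5x + 1y at each vertex:
  (0, 0): 5*0 + 1*0 = 0
  (3, 0): 5*3 + 1*0 = 15
  (0, 1): 5*0 + 1*1 = 1
Maximum is 15 at (3, 0).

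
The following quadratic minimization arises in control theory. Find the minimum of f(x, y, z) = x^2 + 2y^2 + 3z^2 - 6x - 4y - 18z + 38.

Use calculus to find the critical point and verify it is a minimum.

f(x,y,z) = x^2 + 2y^2 + 3z^2 - 6x - 4y - 18z + 38
df/dx = 2x + (-6) = 0 => x = 3
df/dy = 4y + (-4) = 0 => y = 1
df/dz = 6z + (-18) = 0 => z = 3
f(3,1,3) = 1*(3)^2 + 2*(1)^2 + 3*(3)^2 + -6*(3) + -4*(1) + -18*(3) + 38 = 0
Hessian is diagonal with entries 2, 4, 6 > 0, confirmed minimum.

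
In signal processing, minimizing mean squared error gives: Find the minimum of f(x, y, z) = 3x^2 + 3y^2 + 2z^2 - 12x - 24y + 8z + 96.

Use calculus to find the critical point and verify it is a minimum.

f(x,y,z) = 3x^2 + 3y^2 + 2z^2 - 12x - 24y + 8z + 96
df/dx = 6x + (-12) = 0 => x = 2
df/dy = 6y + (-24) = 0 => y = 4
df/dz = 4z + (8) = 0 => z = -2
f(2,4,-2) = 3*(2)^2 + 3*(4)^2 + 2*(-2)^2 + -12*(2) + -24*(4) + 8*(-2) + 96 = 28
Hessian is diagonal with entries 6, 6, 4 > 0, confirmed minimum.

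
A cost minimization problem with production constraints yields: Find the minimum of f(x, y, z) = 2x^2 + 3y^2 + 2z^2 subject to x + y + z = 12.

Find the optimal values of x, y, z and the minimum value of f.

Using Lagrange multipliers on f = 2x^2 + 3y^2 + 2z^2 with constraint x + y + z = 12:
Conditions: 2*2*x = lambda, 2*3*y = lambda, 2*2*z = lambda
So x = lambda/4, y = lambda/6, z = lambda/4
Substituting into constraint: lambda * (2/3) = 12
lambda = 18
x = 9/2, y = 3, z = 9/2
Minimum value = 108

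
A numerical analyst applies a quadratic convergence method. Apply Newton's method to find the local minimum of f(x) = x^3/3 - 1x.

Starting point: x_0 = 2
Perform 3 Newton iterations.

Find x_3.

f(x) = x^3/3 - 1x
f'(x) = x^2 - 1, f''(x) = 2x
Newton update: x_{n+1} = x_n - (x_n^2 - 1)/(2*x_n)
Step 1: x_0 = 2, f'=3, f''=4, x_1 = 5/4
Step 2: x_1 = 5/4, f'=9/16, f''=5/2, x_2 = 41/40
Step 3: x_2 = 41/40, f'=81/1600, f''=41/20, x_3 = 3281/3280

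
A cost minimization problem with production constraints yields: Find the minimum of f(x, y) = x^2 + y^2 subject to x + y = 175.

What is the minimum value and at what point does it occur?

Substitute y = 175 - x into f(x,y) = x^2 + y^2:
g(x) = x^2 + (175 - x)^2 = 2x^2 - 350x + 30625
g'(x) = 4x - 350 = 0  =>  x = 175/2
y = 175 - 175/2 = 175/2
Minimum value = (175/2)^2 + (175/2)^2 = 30625/2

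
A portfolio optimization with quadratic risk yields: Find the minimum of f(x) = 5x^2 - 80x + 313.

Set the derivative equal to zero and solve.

f(x) = 5x^2 - 80x + 313
f'(x) = 10x + (-80) = 0
x = 80/10 = 8
f(8) = -7
Since f''(x) = 10 > 0, this is a minimum.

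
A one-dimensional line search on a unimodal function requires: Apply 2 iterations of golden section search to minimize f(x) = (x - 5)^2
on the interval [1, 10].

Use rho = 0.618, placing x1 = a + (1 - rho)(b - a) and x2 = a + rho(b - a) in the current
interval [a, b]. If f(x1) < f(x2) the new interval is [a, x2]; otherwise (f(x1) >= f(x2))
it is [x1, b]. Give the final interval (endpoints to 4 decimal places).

Golden section search for min of f(x) = (x - 5)^2 on [1, 10].
Each step: x1 = a + (1 - rho)(b - a), x2 = a + rho(b - a); if f(x1) < f(x2) keep [a, x2], otherwise keep [x1, b].
Step 1: [1.0000, 10.0000], x1=4.4380 (f=0.3158), x2=6.5620 (f=2.4398); f(x1) < f(x2) => keep [1.0000, 6.5620]
Step 2: [1.0000, 6.5620], x1=3.1247 (f=3.5168), x2=4.4373 (f=0.3166); f(x1) > f(x2) => keep [3.1247, 6.5620]
Final interval: [3.1247, 6.5620]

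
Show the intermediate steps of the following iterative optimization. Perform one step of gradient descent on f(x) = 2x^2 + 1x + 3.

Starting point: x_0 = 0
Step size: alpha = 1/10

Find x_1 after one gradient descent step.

f(x) = 2x^2 + 1x + 3
f'(x) = 4x + 1
f'(0) = 4*0 + (1) = 1
x_1 = x_0 - alpha * f'(x_0) = 0 - 1/10 * 1 = -1/10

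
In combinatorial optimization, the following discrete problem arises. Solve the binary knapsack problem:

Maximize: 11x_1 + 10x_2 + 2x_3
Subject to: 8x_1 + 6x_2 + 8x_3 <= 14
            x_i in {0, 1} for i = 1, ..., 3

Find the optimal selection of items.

Items: item 1 (v=11, w=8), item 2 (v=10, w=6), item 3 (v=2, w=8)
Capacity: 14
Checking all 8 subsets (w = total weight, v = total value):
  {}: w = 0, v = 0
  {1}: w = 8, v = 11
  {2}: w = 6, v = 10
  {3}: w = 8, v = 2
  {1, 2}: w = 14, v = 21
  {1, 3}: w = 16 > 14, infeasible
  {2, 3}: w = 14, v = 12
  {1, 2, 3}: w = 22 > 14, infeasible
Best feasible subset: items [1, 2]
Total weight: 14 <= 14, total value: 21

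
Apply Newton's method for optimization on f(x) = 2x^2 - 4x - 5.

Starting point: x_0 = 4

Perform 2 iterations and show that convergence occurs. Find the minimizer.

f(x) = 2x^2 - 4x - 5, f'(x) = 4x + (-4), f''(x) = 4
Step 1: f'(4) = 12, x_1 = 4 - 12/4 = 1
Step 2: f'(1) = 0, x_2 = 1 (converged)
Newton's method converges in 1 step for quadratics.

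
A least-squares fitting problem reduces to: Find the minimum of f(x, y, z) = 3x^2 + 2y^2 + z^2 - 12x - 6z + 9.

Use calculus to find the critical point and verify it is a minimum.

f(x,y,z) = 3x^2 + 2y^2 + z^2 - 12x - 6z + 9
df/dx = 6x + (-12) = 0 => x = 2
df/dy = 4y + (0) = 0 => y = 0
df/dz = 2z + (-6) = 0 => z = 3
f(2,0,3) = 3*(2)^2 + 2*(0)^2 + 1*(3)^2 + -12*(2) + -6*(3) + 9 = -12
Hessian is diagonal with entries 6, 4, 2 > 0, confirmed minimum.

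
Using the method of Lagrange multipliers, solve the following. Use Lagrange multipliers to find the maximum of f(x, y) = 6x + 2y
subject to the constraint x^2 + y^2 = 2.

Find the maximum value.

Set up Lagrange conditions: grad f = lambda * grad g
  6 = 2*lambda*x
  2 = 2*lambda*y
From these: x/y = 6/2, so x = 6t, y = 2t for some t.
Substitute into constraint: (6t)^2 + (2t)^2 = 2
  t^2 * 40 = 2
  t = sqrt(2/40)
Maximum = 6*x + 2*y = (6^2 + 2^2)*t = 40 * sqrt(2/40) = sqrt(80)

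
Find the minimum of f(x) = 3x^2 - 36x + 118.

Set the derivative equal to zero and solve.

f(x) = 3x^2 - 36x + 118
f'(x) = 6x + (-36) = 0
x = 36/6 = 6
f(6) = 10
Since f''(x) = 6 > 0, this is a minimum.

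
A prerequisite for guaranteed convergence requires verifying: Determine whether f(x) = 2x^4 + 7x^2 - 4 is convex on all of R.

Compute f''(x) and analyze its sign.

f(x) = 2x^4 + 7x^2 - 4
f'(x) = 8x^3 + 14x
f''(x) = 24x^2 + 14
f''(x) = 24x^2 + 14 >= 14 > 0 for all x
Therefore, f is convex on R.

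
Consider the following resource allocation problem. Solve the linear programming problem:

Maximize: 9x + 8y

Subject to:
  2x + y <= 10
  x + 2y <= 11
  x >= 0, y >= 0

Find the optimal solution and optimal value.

Feasible vertices: (0, 0), (0, 11/2), (3, 4), (5, 0)
Objective 9x + 8y at each:
  (0, 0): 0
  (0, 11/2): 44
  (3, 4): 59
  (5, 0): 45
Maximum is 59 at (3, 4).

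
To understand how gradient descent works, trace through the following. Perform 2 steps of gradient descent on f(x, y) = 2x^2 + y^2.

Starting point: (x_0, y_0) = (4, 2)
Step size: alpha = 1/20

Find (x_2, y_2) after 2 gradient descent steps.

f(x,y) = 2x^2 + y^2
grad_x = 4x + 0y, grad_y = 2y + 0x
Step 1: grad = (16, 4), (16/5, 9/5)
Step 2: grad = (64/5, 18/5), (64/25, 81/50)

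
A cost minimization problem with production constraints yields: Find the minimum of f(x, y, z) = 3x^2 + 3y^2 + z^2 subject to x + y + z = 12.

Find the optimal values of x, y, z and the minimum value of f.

Using Lagrange multipliers on f = 3x^2 + 3y^2 + z^2 with constraint x + y + z = 12:
Conditions: 2*3*x = lambda, 2*3*y = lambda, 2*1*z = lambda
So x = lambda/6, y = lambda/6, z = lambda/2
Substituting into constraint: lambda * (5/6) = 12
lambda = 72/5
x = 12/5, y = 12/5, z = 36/5
Minimum value = 432/5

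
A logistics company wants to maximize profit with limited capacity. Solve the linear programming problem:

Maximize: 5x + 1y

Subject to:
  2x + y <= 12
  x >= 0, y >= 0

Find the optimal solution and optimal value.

The feasible region has vertices at [(0, 0), (6, 0), (0, 12)].
Checking objective 5x + 1y at each vertex:
  (0, 0): 5*0 + 1*0 = 0
  (6, 0): 5*6 + 1*0 = 30
  (0, 12): 5*0 + 1*12 = 12
Maximum is 30 at (6, 0).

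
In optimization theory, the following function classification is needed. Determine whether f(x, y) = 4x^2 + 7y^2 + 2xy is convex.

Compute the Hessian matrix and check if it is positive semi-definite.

f(x,y) = 4x^2 + 7y^2 + 2xy
Hessian H = [[8, 2], [2, 14]]
trace(H) = 22, det(H) = 108
Eigenvalues: (22 +/- sqrt(52)) / 2 = 14.61, 7.394
Since both eigenvalues > 0, f is convex.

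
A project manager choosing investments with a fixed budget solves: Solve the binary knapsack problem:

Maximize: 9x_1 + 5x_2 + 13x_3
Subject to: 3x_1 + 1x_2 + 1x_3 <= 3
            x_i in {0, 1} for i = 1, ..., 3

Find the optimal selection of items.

Items: item 1 (v=9, w=3), item 2 (v=5, w=1), item 3 (v=13, w=1)
Capacity: 3
Checking all 8 subsets (w = total weight, v = total value):
  {}: w = 0, v = 0
  {1}: w = 3, v = 9
  {2}: w = 1, v = 5
  {3}: w = 1, v = 13
  {1, 2}: w = 4 > 3, infeasible
  {1, 3}: w = 4 > 3, infeasible
  {2, 3}: w = 2, v = 18
  {1, 2, 3}: w = 5 > 3, infeasible
Best feasible subset: items [2, 3]
Total weight: 2 <= 3, total value: 18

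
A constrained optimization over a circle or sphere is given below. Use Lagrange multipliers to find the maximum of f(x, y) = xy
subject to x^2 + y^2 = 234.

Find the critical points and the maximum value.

Lagrange conditions: y = 2*lambda*x and x = 2*lambda*y
If x = 0 then y = 0, violating the constraint, so x, y != 0.
Dividing: y/x = x/y => x^2 = y^2 => y = x or y = -x
Constraint: 2x^2 = 234 => x^2 = 117 => x = +/-sqrt(117)
Critical points: (sqrt(117), sqrt(117)), (-sqrt(117), -sqrt(117)), (sqrt(117), -sqrt(117)), (-sqrt(117), sqrt(117))
  y = x:  xy = x^2 = 117  at (sqrt(117), sqrt(117)) and (-sqrt(117), -sqrt(117))
  y = -x: xy = -x^2 = -117 at (sqrt(117), -sqrt(117)) and (-sqrt(117), sqrt(117))
Maximum xy = 117 at (sqrt(117), sqrt(117)) and (-sqrt(117), -sqrt(117))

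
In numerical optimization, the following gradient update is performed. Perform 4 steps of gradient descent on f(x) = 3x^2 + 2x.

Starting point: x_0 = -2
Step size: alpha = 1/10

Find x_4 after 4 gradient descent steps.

f(x) = 3x^2 + 2x, f'(x) = 6x + (2)
Step 1: f'(-2) = -10, x_1 = -2 - 1/10 * -10 = -1
Step 2: f'(-1) = -4, x_2 = -1 - 1/10 * -4 = -3/5
Step 3: f'(-3/5) = -8/5, x_3 = -3/5 - 1/10 * -8/5 = -11/25
Step 4: f'(-11/25) = -16/25, x_4 = -11/25 - 1/10 * -16/25 = -47/125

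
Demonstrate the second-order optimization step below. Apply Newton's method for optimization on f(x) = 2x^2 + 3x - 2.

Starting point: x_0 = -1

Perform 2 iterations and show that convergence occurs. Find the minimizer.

f(x) = 2x^2 + 3x - 2, f'(x) = 4x + (3), f''(x) = 4
Step 1: f'(-1) = -1, x_1 = -1 - -1/4 = -3/4
Step 2: f'(-3/4) = 0, x_2 = -3/4 (converged)
Newton's method converges in 1 step for quadratics.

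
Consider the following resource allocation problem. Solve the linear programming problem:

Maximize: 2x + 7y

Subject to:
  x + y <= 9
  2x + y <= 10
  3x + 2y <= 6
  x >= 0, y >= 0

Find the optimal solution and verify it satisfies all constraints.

Feasible vertices: (0, 0), (0, 3), (2, 0)
Objective 2x + 7y at each vertex:
  (0, 0): 0
  (0, 3): 21
  (2, 0): 4
Maximum is 21 at (0, 3).
Verify constraints at (x, y) = (0, 3):
  1*0 + 1*3 = 3 <= 9
  2*0 + 1*3 = 3 <= 10
  3*0 + 2*3 = 6 <= 6 (active)
  x = 0 >= 0, y = 3 >= 0. All constraints satisfied.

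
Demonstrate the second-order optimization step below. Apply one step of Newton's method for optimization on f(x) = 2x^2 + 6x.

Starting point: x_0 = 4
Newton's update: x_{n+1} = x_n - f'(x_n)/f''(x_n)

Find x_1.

f(x) = 2x^2 + 6x
f'(x) = 4x + (6), f''(x) = 4
Newton step: x_1 = x_0 - f'(x_0)/f''(x_0)
f'(4) = 22
x_1 = 4 - 22/4 = -3/2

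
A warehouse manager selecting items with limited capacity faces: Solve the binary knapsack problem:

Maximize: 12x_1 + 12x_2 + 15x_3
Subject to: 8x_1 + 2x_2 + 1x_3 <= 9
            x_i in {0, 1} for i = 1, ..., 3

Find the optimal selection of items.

Items: item 1 (v=12, w=8), item 2 (v=12, w=2), item 3 (v=15, w=1)
Capacity: 9
Checking all 8 subsets (w = total weight, v = total value):
  {}: w = 0, v = 0
  {1}: w = 8, v = 12
  {2}: w = 2, v = 12
  {3}: w = 1, v = 15
  {1, 2}: w = 10 > 9, infeasible
  {1, 3}: w = 9, v = 27
  {2, 3}: w = 3, v = 27
  {1, 2, 3}: w = 11 > 9, infeasible
Best feasible subset: items [1, 3]
(The same value 27 is also attained by {2, 3}.)
Total weight: 9 <= 9, total value: 27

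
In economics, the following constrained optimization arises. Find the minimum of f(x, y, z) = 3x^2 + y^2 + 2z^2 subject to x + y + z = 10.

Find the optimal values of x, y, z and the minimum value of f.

Using Lagrange multipliers on f = 3x^2 + y^2 + 2z^2 with constraint x + y + z = 10:
Conditions: 2*3*x = lambda, 2*1*y = lambda, 2*2*z = lambda
So x = lambda/6, y = lambda/2, z = lambda/4
Substituting into constraint: lambda * (11/12) = 10
lambda = 120/11
x = 20/11, y = 60/11, z = 30/11
Minimum value = 600/11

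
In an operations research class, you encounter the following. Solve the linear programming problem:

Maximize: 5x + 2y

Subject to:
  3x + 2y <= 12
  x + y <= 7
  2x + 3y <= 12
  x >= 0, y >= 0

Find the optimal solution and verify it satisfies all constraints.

Feasible vertices: (0, 0), (0, 4), (12/5, 12/5), (4, 0)
Objective 5x + 2y at each vertex:
  (0, 0): 0
  (0, 4): 8
  (12/5, 12/5): 84/5
  (4, 0): 20
Maximum is 20 at (4, 0).
Verify constraints at (x, y) = (4, 0):
  3*4 + 2*0 = 12 <= 12 (active)
  1*4 + 1*0 = 4 <= 7
  2*4 + 3*0 = 8 <= 12
  x = 4 >= 0, y = 0 >= 0. All constraints satisfied.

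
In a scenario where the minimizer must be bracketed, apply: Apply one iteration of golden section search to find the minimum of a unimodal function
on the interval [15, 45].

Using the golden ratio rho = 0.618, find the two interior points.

Golden section search on [15, 45].
Golden ratio rho = 0.618 (approx).
Interior points:
  x_1 = 15 + (1-0.618)*30 = 26.4600
  x_2 = 15 + 0.618*30 = 33.5400
Compare f(x_1) and f(x_2) to determine which subinterval to keep.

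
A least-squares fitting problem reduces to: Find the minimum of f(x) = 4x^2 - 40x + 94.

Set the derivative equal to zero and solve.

f(x) = 4x^2 - 40x + 94
f'(x) = 8x + (-40) = 0
x = 40/8 = 5
f(5) = -6
Since f''(x) = 8 > 0, this is a minimum.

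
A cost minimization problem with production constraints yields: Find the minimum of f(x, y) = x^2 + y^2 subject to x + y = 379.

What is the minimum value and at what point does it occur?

Substitute y = 379 - x into f(x,y) = x^2 + y^2:
g(x) = x^2 + (379 - x)^2 = 2x^2 - 758x + 143641
g'(x) = 4x - 758 = 0  =>  x = 379/2
y = 379 - 379/2 = 379/2
Minimum value = (379/2)^2 + (379/2)^2 = 143641/2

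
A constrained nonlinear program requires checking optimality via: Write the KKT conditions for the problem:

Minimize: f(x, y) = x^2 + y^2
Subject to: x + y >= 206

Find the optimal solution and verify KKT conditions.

KKT conditions for min x^2 + y^2 s.t. x + y >= 206:
Stationarity: 2x = mu, 2y = mu
So x = y = mu/2.
Complementary slackness: mu*(x + y - 206) = 0
Primal feasibility: x + y >= 206; dual feasibility: mu >= 0
If mu = 0 then x = y = 0, but 0 + 0 < 206 is infeasible, so the constraint is active.
Constraint active: x + y = 2*(mu/2) = 206 => mu = 206
x = y = 103, f = 21218
Verify: stationarity 2*103 = 206 = mu; primal 103 + 103 = 206 >= 206; dual mu = 206 >= 0; complementary slackness 206*(206 - 206) = 0. All KKT conditions hold.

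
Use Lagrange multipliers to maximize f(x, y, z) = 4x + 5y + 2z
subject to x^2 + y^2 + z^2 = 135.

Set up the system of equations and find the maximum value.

Lagrange conditions: 4 = 2*lambda*x, 5 = 2*lambda*y, 2 = 2*lambda*z
So x:4 = y:5 = z:2, i.e. x = 4t, y = 5t, z = 2t
Constraint: t^2*(4^2 + 5^2 + 2^2) = 135
  t^2 * 45 = 135  =>  t = sqrt(3)
Maximum = 4*4t + 5*5t + 2*2t = 45*sqrt(3) = sqrt(6075)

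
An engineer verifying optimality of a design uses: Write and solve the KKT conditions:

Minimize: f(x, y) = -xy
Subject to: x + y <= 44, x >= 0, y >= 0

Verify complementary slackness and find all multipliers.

Problem: min -xy s.t. x + y <= 44 (multiplier lambda), x >= 0 (mu_x), y >= 0 (mu_y)
KKT stationarity: -y + lambda - mu_x = 0, -x + lambda - mu_y = 0, with lambda, mu_x, mu_y >= 0
Complementary slackness: lambda*(x + y - 44) = 0, mu_x*x = 0, mu_y*y = 0
If lambda = 0: y = -mu_x <= 0 and x = -mu_y <= 0 force x = y = 0 with f = 0; but x = y = 22 is feasible with f = -484 < 0, so this is not the minimum. Hence lambda > 0 and x + y = 44.
Try x > 0, y > 0 (so mu_x = mu_y = 0): y = lambda, x = lambda => x = y = lambda
x + y = 44 => 2*lambda = 44 => lambda = 22
x* = y* = 22 > 0, consistent with mu_x = mu_y = 0.
(Any feasible point with x = 0 or y = 0 has f = 0 > -484, so the minimum is not on those boundaries.)
min(-xy) = -484 (i.e. max xy = 484)
Multipliers: lambda = 22, mu_x = 0, mu_y = 0
Complementary slackness: lambda*(x + y - 44) = 22*(22 + 22 - 44) = 0, mu_x*x = 0*22 = 0, mu_y*y = 0*22 = 0. Satisfied.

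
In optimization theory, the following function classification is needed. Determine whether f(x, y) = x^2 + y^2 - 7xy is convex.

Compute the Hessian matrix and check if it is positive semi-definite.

f(x,y) = x^2 + y^2 - 7xy
Hessian H = [[2, -7], [-7, 2]]
trace(H) = 4, det(H) = -45
Eigenvalues: (4 +/- sqrt(196)) / 2 = 9, -5
Since not both eigenvalues positive, f is neither convex nor concave.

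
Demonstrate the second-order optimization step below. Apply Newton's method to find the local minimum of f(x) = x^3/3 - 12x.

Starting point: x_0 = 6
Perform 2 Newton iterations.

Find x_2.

f(x) = x^3/3 - 12x
f'(x) = x^2 - 12, f''(x) = 2x
Newton update: x_{n+1} = x_n - (x_n^2 - 12)/(2*x_n)
Step 1: x_0 = 6, f'=24, f''=12, x_1 = 4
Step 2: x_1 = 4, f'=4, f''=8, x_2 = 7/2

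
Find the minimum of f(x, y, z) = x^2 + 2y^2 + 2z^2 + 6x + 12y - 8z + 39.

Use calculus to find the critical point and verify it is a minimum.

f(x,y,z) = x^2 + 2y^2 + 2z^2 + 6x + 12y - 8z + 39
df/dx = 2x + (6) = 0 => x = -3
df/dy = 4y + (12) = 0 => y = -3
df/dz = 4z + (-8) = 0 => z = 2
f(-3,-3,2) = 1*(-3)^2 + 2*(-3)^2 + 2*(2)^2 + 6*(-3) + 12*(-3) + -8*(2) + 39 = 4
Hessian is diagonal with entries 2, 4, 4 > 0, confirmed minimum.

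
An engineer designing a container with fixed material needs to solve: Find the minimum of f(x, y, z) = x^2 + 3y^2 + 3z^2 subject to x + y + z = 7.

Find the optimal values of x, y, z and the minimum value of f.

Using Lagrange multipliers on f = x^2 + 3y^2 + 3z^2 with constraint x + y + z = 7:
Conditions: 2*1*x = lambda, 2*3*y = lambda, 2*3*z = lambda
So x = lambda/2, y = lambda/6, z = lambda/6
Substituting into constraint: lambda * (5/6) = 7
lambda = 42/5
x = 21/5, y = 7/5, z = 7/5
Minimum value = 147/5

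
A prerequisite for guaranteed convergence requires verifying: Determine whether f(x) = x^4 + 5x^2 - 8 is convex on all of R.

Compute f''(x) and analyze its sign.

f(x) = x^4 + 5x^2 - 8
f'(x) = 4x^3 + 10x
f''(x) = 12x^2 + 10
f''(x) = 12x^2 + 10 >= 10 > 0 for all x
Therefore, f is convex on R.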